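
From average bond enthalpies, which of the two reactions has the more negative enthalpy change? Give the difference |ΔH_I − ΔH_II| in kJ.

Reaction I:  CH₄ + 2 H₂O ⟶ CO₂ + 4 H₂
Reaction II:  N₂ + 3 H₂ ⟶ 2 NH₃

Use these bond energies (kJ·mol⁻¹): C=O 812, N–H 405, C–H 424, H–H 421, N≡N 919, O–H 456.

Reaction II, by 460 kJ

Reaction I:
  Bonds broken (reactants):
    C–H: 4 × 424 = 1696
    O–H: 4 × 456 = 1824
    Σ(broken) = 3520 kJ
  Bonds formed (products):
    C=O: 2 × 812 = 1624
    H–H: 4 × 421 = 1684
    Σ(formed) = 3308 kJ
  ΔH_I = 3520 − 3308 = +212 kJ
Reaction II:
  Bonds broken (reactants):
    H–H: 3 × 421 = 1263
    N≡N: 1 × 919 = 919
    Σ(broken) = 2182 kJ
  Bonds formed (products):
    N–H: 6 × 405 = 2430
    Σ(formed) = 2430 kJ
  ΔH_II = 2182 − 2430 = −248 kJ
ΔH_I − ΔH_II = +460 kJ, so reaction II has the more negative ΔH; |ΔH_I − ΔH_II| = 460 kJ.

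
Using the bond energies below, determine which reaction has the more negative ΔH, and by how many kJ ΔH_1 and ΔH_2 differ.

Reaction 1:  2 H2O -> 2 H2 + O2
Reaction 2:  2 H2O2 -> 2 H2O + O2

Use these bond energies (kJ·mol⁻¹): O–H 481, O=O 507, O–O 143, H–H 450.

Reaction 1:
  Bonds broken (reactants):
    O–H: 4 × 481 = 1924
    Σ(broken) = 1924 kJ
  Bonds formed (products):
    H–H: 2 × 450 = 900
    O=O: 1 × 507 = 507
    Σ(formed) = 1407 kJ
  ΔH_1 = 1924 − 1407 = +517 kJ
Reaction 2:
  Bonds broken (reactants):
    O–H: 4 × 481 = 1924
    O–O: 2 × 143 = 286
    Σ(broken) = 2210 kJ
  Bonds formed (products):
    O–H: 4 × 481 = 1924
    O=O: 1 × 507 = 507
    Σ(formed) = 2431 kJ
  ΔH_2 = 2210 − 2431 = −221 kJ
ΔH_1 − ΔH_2 = +738 kJ, so reaction 2 has the more negative ΔH; |ΔH_1 − ΔH_2| = 738 kJ.

Reaction 2, by 738 kJ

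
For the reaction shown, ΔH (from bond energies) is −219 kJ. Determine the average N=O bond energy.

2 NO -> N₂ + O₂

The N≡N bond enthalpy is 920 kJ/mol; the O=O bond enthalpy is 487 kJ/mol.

D(N=O) ≈ 594 kJ/mol

Let D be the N=O bond energy.
Σ(broken) = 2×D = 2D
Σ(formed) = 1×920 + 1×487 = 1407
ΔH = Σ(broken) − Σ(formed) = (2D) − (1407) = −1407 + 2D
Setting this equal to −219 kJ gives 2D = 1188, so D = 594 kJ/mol.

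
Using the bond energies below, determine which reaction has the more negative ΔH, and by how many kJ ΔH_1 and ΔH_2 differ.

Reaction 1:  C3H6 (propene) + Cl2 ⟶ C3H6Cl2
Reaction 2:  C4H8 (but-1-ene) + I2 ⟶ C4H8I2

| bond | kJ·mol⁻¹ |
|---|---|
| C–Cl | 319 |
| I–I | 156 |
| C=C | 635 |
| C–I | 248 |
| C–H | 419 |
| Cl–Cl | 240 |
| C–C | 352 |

Reaction 1, by 58 kJ

Reaction 1:
  Bonds broken (reactants):
    C–C: 1 × 352 = 352
    C–H: 6 × 419 = 2514
    C=C: 1 × 635 = 635
    Cl–Cl: 1 × 240 = 240
    Σ(broken) = 3741 kJ
  Bonds formed (products):
    C–C: 2 × 352 = 704
    C–Cl: 2 × 319 = 638
    C–H: 6 × 419 = 2514
    Σ(formed) = 3856 kJ
  ΔH_1 = 3741 − 3856 = −115 kJ
Reaction 2:
  Bonds broken (reactants):
    C–C: 2 × 352 = 704
    C–H: 8 × 419 = 3352
    C=C: 1 × 635 = 635
    I–I: 1 × 156 = 156
    Σ(broken) = 4847 kJ
  Bonds formed (products):
    C–C: 3 × 352 = 1056
    C–H: 8 × 419 = 3352
    C–I: 2 × 248 = 496
    Σ(formed) = 4904 kJ
  ΔH_2 = 4847 − 4904 = −57 kJ
ΔH_1 − ΔH_2 = −58 kJ, so reaction 1 has the more negative ΔH; |ΔH_1 − ΔH_2| = 58 kJ.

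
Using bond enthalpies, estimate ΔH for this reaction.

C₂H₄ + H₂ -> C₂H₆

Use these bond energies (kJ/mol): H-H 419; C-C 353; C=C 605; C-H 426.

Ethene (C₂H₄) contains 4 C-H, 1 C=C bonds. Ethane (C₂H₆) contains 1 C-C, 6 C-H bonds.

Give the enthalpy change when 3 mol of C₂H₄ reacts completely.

Bonds broken (reactants):
  C-H: 4 × 426 = 1704
  C=C: 1 × 605 = 605
  H-H: 1 × 419 = 419
  Σ(broken) = 2728 kJ
Bonds formed (products):
  C-C: 1 × 353 = 353
  C-H: 6 × 426 = 2556
  Σ(formed) = 2909 kJ
ΔH = Σ(broken) − Σ(formed) = 2728 − 2909 = −181 kJ
For 3× the reaction as written: 3 × (−181) = −543 kJ

ΔH = −543 kJ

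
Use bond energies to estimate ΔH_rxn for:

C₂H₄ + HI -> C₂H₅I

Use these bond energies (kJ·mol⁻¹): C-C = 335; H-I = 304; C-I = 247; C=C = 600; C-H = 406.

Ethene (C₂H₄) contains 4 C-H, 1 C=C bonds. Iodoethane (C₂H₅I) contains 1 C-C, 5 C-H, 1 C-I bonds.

ΔH ≈ −84 kJ

Bonds broken (reactants):
  C-H: 4 × 406 = 1624
  C=C: 1 × 600 = 600
  H-I: 1 × 304 = 304
  Σ(broken) = 2528 kJ
Bonds formed (products):
  C-C: 1 × 335 = 335
  C-H: 5 × 406 = 2030
  C-I: 1 × 247 = 247
  Σ(formed) = 2612 kJ
ΔH = Σ(broken) − Σ(formed) = 2528 − 2612 = −84 kJ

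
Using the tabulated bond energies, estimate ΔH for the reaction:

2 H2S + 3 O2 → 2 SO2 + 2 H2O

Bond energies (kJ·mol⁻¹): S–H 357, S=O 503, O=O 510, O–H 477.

ΔH ≈ −962 kJ

Bonds broken (reactants):
  O=O: 3 × 510 = 1530
  S–H: 4 × 357 = 1428
  Σ(broken) = 2958 kJ
Bonds formed (products):
  O–H: 4 × 477 = 1908
  S=O: 4 × 503 = 2012
  Σ(formed) = 3920 kJ
ΔH = Σ(broken) − Σ(formed) = 2958 − 3920 = −962 kJ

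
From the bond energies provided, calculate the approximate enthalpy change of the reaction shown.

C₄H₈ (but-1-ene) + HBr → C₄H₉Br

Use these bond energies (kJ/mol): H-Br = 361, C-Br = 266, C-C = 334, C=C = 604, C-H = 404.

Bonds broken (reactants):
  C-C: 2 × 334 = 668
  C-H: 8 × 404 = 3232
  C=C: 1 × 604 = 604
  H-Br: 1 × 361 = 361
  Σ(broken) = 4865 kJ
Bonds formed (products):
  C-Br: 1 × 266 = 266
  C-C: 3 × 334 = 1002
  C-H: 9 × 404 = 3636
  Σ(formed) = 4904 kJ
ΔH = Σ(broken) − Σ(formed) = 4865 − 4904 = −39 kJ

ΔH ≈ −39 kJ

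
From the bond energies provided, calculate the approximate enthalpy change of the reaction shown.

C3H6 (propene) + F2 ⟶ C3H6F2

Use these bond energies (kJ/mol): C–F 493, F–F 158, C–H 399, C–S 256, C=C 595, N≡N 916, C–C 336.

ΔH ≈ −569 kJ

Bonds broken (reactants):
  C–C: 1 × 336 = 336
  C–H: 6 × 399 = 2394
  C=C: 1 × 595 = 595
  F–F: 1 × 158 = 158
  Σ(broken) = 3483 kJ
Bonds formed (products):
  C–C: 2 × 336 = 672
  C–F: 2 × 493 = 986
  C–H: 6 × 399 = 2394
  Σ(formed) = 4052 kJ
ΔH = Σ(broken) − Σ(formed) = 3483 − 4052 = −569 kJ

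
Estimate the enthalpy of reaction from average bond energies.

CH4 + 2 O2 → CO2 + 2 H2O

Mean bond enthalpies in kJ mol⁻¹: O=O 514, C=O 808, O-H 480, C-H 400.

ΔH ≈ −908 kJ

Bonds broken (reactants):
  C-H: 4 × 400 = 1600
  O=O: 2 × 514 = 1028
  Σ(broken) = 2628 kJ
Bonds formed (products):
  C=O: 2 × 808 = 1616
  O-H: 4 × 480 = 1920
  Σ(formed) = 3536 kJ
ΔH = Σ(broken) − Σ(formed) = 2628 − 3536 = −908 kJ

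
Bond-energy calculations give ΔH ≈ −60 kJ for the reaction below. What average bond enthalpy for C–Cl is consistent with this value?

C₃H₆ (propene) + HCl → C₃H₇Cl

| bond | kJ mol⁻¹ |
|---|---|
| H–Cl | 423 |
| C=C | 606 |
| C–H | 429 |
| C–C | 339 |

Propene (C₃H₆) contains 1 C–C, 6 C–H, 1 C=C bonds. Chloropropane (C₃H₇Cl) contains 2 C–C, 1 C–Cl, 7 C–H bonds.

D(C–Cl) ≈ 321 kJ/mol

Let D be the C–Cl bond energy.
Σ(broken) = 1×339 + 6×429 + 1×606 + 1×423 = 3942
Σ(formed) = 2×339 + 1×D + 7×429 = 3681 + D
ΔH = Σ(broken) − Σ(formed) = (3942) − (3681 + D) = +261 − D
Setting this equal to −60 kJ gives D = 321 kJ/mol.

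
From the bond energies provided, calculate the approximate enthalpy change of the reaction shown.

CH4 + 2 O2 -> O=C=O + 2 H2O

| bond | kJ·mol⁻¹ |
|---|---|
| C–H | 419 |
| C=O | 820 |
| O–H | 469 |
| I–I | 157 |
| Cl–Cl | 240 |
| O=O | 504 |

ΔH ≈ −832 kJ

Bonds broken (reactants):
  C–H: 4 × 419 = 1676
  O=O: 2 × 504 = 1008
  Σ(broken) = 2684 kJ
Bonds formed (products):
  C=O: 2 × 820 = 1640
  O–H: 4 × 469 = 1876
  Σ(formed) = 3516 kJ
ΔH = Σ(broken) − Σ(formed) = 2684 − 3516 = −832 kJ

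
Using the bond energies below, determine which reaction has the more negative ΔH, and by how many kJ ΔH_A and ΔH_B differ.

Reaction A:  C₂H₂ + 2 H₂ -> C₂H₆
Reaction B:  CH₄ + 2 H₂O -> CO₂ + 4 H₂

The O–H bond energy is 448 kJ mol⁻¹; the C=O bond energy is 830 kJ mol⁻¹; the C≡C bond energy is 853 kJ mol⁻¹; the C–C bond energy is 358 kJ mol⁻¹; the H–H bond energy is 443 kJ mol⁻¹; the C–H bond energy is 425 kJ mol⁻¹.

Reaction A:
  Bonds broken (reactants):
    C≡C: 1 × 853 = 853
    C–H: 2 × 425 = 850
    H–H: 2 × 443 = 886
    Σ(broken) = 2589 kJ
  Bonds formed (products):
    C–C: 1 × 358 = 358
    C–H: 6 × 425 = 2550
    Σ(formed) = 2908 kJ
  ΔH_A = 2589 − 2908 = −319 kJ
Reaction B:
  Bonds broken (reactants):
    C–H: 4 × 425 = 1700
    O–H: 4 × 448 = 1792
    Σ(broken) = 3492 kJ
  Bonds formed (products):
    C=O: 2 × 830 = 1660
    H–H: 4 × 443 = 1772
    Σ(formed) = 3432 kJ
  ΔH_B = 3492 − 3432 = +60 kJ
ΔH_A − ΔH_B = −379 kJ, so reaction A has the more negative ΔH; |ΔH_A − ΔH_B| = 379 kJ.

Reaction A, by 379 kJ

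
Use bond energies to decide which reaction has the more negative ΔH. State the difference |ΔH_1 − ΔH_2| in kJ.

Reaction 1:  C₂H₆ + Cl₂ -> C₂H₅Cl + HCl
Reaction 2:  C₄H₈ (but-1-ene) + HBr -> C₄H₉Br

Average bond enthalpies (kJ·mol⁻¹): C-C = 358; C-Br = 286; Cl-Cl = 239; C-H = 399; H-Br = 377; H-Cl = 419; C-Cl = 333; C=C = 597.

Reaction 1, by 45 kJ

Reaction 1:
  Bonds broken (reactants):
    C-C: 1 × 358 = 358
    C-H: 6 × 399 = 2394
    Cl-Cl: 1 × 239 = 239
    Σ(broken) = 2991 kJ
  Bonds formed (products):
    C-C: 1 × 358 = 358
    C-Cl: 1 × 333 = 333
    C-H: 5 × 399 = 1995
    H-Cl: 1 × 419 = 419
    Σ(formed) = 3105 kJ
  ΔH_1 = 2991 − 3105 = −114 kJ
Reaction 2:
  Bonds broken (reactants):
    C-C: 2 × 358 = 716
    C-H: 8 × 399 = 3192
    C=C: 1 × 597 = 597
    H-Br: 1 × 377 = 377
    Σ(broken) = 4882 kJ
  Bonds formed (products):
    C-Br: 1 × 286 = 286
    C-C: 3 × 358 = 1074
    C-H: 9 × 399 = 3591
    Σ(formed) = 4951 kJ
  ΔH_2 = 4882 − 4951 = −69 kJ
ΔH_1 − ΔH_2 = −45 kJ, so reaction 1 has the more negative ΔH; |ΔH_1 − ΔH_2| = 45 kJ.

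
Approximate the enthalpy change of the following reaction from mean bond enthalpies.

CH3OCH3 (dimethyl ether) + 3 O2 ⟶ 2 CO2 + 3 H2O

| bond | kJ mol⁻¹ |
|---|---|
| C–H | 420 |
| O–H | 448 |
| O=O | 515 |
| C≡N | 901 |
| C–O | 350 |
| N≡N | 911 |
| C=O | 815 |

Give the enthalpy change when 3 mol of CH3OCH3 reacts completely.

ΔH = −3549 kJ

Bonds broken (reactants):
  C–H: 6 × 420 = 2520
  C–O: 2 × 350 = 700
  O=O: 3 × 515 = 1545
  Σ(broken) = 4765 kJ
Bonds formed (products):
  C=O: 4 × 815 = 3260
  O–H: 6 × 448 = 2688
  Σ(formed) = 5948 kJ
ΔH = Σ(broken) − Σ(formed) = 4765 − 5948 = −1183 kJ
For 3× the reaction as written: 3 × (−1183) = −3549 kJ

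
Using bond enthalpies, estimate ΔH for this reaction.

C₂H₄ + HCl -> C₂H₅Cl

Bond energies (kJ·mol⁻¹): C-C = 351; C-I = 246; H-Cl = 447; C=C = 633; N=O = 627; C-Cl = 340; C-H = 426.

ΔH ≈ −37 kJ

Bonds broken (reactants):
  C-H: 4 × 426 = 1704
  C=C: 1 × 633 = 633
  H-Cl: 1 × 447 = 447
  Σ(broken) = 2784 kJ
Bonds formed (products):
  C-C: 1 × 351 = 351
  C-Cl: 1 × 340 = 340
  C-H: 5 × 426 = 2130
  Σ(formed) = 2821 kJ
ΔH = Σ(broken) − Σ(formed) = 2784 − 2821 = −37 kJ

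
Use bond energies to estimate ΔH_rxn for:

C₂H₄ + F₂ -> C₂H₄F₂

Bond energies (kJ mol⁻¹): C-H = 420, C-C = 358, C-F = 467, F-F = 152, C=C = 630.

ΔH ≈ −510 kJ

Bonds broken (reactants):
  C-H: 4 × 420 = 1680
  C=C: 1 × 630 = 630
  F-F: 1 × 152 = 152
  Σ(broken) = 2462 kJ
Bonds formed (products):
  C-C: 1 × 358 = 358
  C-F: 2 × 467 = 934
  C-H: 4 × 420 = 1680
  Σ(formed) = 2972 kJ
ΔH = Σ(broken) − Σ(formed) = 2462 − 2972 = −510 kJ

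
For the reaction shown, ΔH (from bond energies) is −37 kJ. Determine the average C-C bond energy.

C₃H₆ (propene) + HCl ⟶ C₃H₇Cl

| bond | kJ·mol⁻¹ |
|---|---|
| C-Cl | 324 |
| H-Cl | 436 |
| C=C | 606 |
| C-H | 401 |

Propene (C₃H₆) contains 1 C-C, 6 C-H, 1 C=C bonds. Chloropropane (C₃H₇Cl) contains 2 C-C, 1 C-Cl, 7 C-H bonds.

Let D be the C-C bond energy.
Σ(broken) = 1×D + 6×401 + 1×606 + 1×436 = 3448 + D
Σ(formed) = 2×D + 1×324 + 7×401 = 3131 + 2D
ΔH = Σ(broken) − Σ(formed) = (3448 + D) − (3131 + 2D) = +317 − D
Setting this equal to −37 kJ gives D = 354 kJ/mol.

D(C-C) ≈ 354 kJ/mol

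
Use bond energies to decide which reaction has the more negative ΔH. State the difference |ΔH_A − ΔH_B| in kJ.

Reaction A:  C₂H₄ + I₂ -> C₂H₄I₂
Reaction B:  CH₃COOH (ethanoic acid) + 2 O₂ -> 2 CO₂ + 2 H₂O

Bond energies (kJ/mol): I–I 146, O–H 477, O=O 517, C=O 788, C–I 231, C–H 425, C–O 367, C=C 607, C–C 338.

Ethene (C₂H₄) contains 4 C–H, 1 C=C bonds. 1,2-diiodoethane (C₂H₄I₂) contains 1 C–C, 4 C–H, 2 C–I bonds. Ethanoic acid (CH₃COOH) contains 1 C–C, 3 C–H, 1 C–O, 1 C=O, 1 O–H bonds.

Reaction B, by 734 kJ

Reaction A:
  Bonds broken (reactants):
    C–H: 4 × 425 = 1700
    C=C: 1 × 607 = 607
    I–I: 1 × 146 = 146
    Σ(broken) = 2453 kJ
  Bonds formed (products):
    C–C: 1 × 338 = 338
    C–H: 4 × 425 = 1700
    C–I: 2 × 231 = 462
    Σ(formed) = 2500 kJ
  ΔH_A = 2453 − 2500 = −47 kJ
Reaction B:
  Bonds broken (reactants):
    C–C: 1 × 338 = 338
    C–H: 3 × 425 = 1275
    C–O: 1 × 367 = 367
    C=O: 1 × 788 = 788
    O–H: 1 × 477 = 477
    O=O: 2 × 517 = 1034
    Σ(broken) = 4279 kJ
  Bonds formed (products):
    C=O: 4 × 788 = 3152
    O–H: 4 × 477 = 1908
    Σ(formed) = 5060 kJ
  ΔH_B = 4279 − 5060 = −781 kJ
ΔH_A − ΔH_B = +734 kJ, so reaction B has the more negative ΔH; |ΔH_A − ΔH_B| = 734 kJ.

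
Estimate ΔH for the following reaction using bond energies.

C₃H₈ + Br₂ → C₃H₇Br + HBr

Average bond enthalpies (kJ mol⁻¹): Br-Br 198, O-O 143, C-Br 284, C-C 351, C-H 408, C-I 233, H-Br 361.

ΔH ≈ −39 kJ

Bonds broken (reactants):
  Br-Br: 1 × 198 = 198
  C-C: 2 × 351 = 702
  C-H: 8 × 408 = 3264
  Σ(broken) = 4164 kJ
Bonds formed (products):
  C-Br: 1 × 284 = 284
  C-C: 2 × 351 = 702
  C-H: 7 × 408 = 2856
  H-Br: 1 × 361 = 361
  Σ(formed) = 4203 kJ
ΔH = Σ(broken) − Σ(formed) = 4164 − 4203 = −39 kJ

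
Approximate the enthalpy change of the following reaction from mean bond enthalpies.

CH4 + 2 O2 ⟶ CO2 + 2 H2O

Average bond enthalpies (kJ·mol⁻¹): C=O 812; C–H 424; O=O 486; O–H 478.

ΔH ≈ −868 kJ

Bonds broken (reactants):
  C–H: 4 × 424 = 1696
  O=O: 2 × 486 = 972
  Σ(broken) = 2668 kJ
Bonds formed (products):
  C=O: 2 × 812 = 1624
  O–H: 4 × 478 = 1912
  Σ(formed) = 3536 kJ
ΔH = Σ(broken) − Σ(formed) = 2668 − 3536 = −868 kJ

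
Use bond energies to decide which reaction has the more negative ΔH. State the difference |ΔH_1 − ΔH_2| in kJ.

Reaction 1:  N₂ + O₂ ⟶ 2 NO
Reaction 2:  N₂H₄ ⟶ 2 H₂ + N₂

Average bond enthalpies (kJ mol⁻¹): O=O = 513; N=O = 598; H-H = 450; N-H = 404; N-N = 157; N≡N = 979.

Reaction 2, by 402 kJ

Reaction 1:
  Bonds broken (reactants):
    N≡N: 1 × 979 = 979
    O=O: 1 × 513 = 513
    Σ(broken) = 1492 kJ
  Bonds formed (products):
    N=O: 2 × 598 = 1196
    Σ(formed) = 1196 kJ
  ΔH_1 = 1492 − 1196 = +296 kJ
Reaction 2:
  Bonds broken (reactants):
    N-H: 4 × 404 = 1616
    N-N: 1 × 157 = 157
    Σ(broken) = 1773 kJ
  Bonds formed (products):
    H-H: 2 × 450 = 900
    N≡N: 1 × 979 = 979
    Σ(formed) = 1879 kJ
  ΔH_2 = 1773 − 1879 = −106 kJ
ΔH_1 − ΔH_2 = +402 kJ, so reaction 2 has the more negative ΔH; |ΔH_1 − ΔH_2| = 402 kJ.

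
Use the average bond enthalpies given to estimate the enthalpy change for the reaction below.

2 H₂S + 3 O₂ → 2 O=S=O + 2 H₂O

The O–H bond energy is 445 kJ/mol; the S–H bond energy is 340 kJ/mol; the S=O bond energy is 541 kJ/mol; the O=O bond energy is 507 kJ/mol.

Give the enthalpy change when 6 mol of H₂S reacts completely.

ΔH = −3189 kJ

Bonds broken (reactants):
  O=O: 3 × 507 = 1521
  S–H: 4 × 340 = 1360
  Σ(broken) = 2881 kJ
Bonds formed (products):
  O–H: 4 × 445 = 1780
  S=O: 4 × 541 = 2164
  Σ(formed) = 3944 kJ
ΔH = Σ(broken) − Σ(formed) = 2881 − 3944 = −1063 kJ
For 3× the reaction as written: 3 × (−1063) = −3189 kJ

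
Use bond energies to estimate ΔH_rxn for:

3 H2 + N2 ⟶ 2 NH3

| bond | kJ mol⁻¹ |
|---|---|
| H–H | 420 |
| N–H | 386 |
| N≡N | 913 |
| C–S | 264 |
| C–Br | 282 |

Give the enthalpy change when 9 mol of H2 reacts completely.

Bonds broken (reactants):
  H–H: 3 × 420 = 1260
  N≡N: 1 × 913 = 913
  Σ(broken) = 2173 kJ
Bonds formed (products):
  N–H: 6 × 386 = 2316
  Σ(formed) = 2316 kJ
ΔH = Σ(broken) − Σ(formed) = 2173 − 2316 = −143 kJ
For 3× the reaction as written: 3 × (−143) = −429 kJ

ΔH = −429 kJ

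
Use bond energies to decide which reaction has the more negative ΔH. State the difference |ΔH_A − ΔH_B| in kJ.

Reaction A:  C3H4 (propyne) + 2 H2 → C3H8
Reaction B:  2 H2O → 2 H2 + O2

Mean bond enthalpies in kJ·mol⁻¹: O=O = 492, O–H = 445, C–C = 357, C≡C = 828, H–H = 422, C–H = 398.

Reaction A:
  Bonds broken (reactants):
    C≡C: 1 × 828 = 828
    C–C: 1 × 357 = 357
    C–H: 4 × 398 = 1592
    H–H: 2 × 422 = 844
    Σ(broken) = 3621 kJ
  Bonds formed (products):
    C–C: 2 × 357 = 714
    C–H: 8 × 398 = 3184
    Σ(formed) = 3898 kJ
  ΔH_A = 3621 − 3898 = −277 kJ
Reaction B:
  Bonds broken (reactants):
    O–H: 4 × 445 = 1780
    Σ(broken) = 1780 kJ
  Bonds formed (products):
    H–H: 2 × 422 = 844
    O=O: 1 × 492 = 492
    Σ(formed) = 1336 kJ
  ΔH_B = 1780 − 1336 = +444 kJ
ΔH_A − ΔH_B = −721 kJ, so reaction A has the more negative ΔH; |ΔH_A − ΔH_B| = 721 kJ.

Reaction A, by 721 kJ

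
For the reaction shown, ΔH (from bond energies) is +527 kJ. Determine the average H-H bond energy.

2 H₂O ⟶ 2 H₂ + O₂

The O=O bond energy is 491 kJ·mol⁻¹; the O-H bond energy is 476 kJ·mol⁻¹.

Let D be the H-H bond energy.
Σ(broken) = 4×476 = 1904
Σ(formed) = 2×D + 1×491 = 491 + 2D
ΔH = Σ(broken) − Σ(formed) = (1904) − (491 + 2D) = +1413 − 2D
Setting this equal to +527 kJ gives 2D = 886, so D = 443 kJ/mol.

D(H-H) ≈ 443 kJ/mol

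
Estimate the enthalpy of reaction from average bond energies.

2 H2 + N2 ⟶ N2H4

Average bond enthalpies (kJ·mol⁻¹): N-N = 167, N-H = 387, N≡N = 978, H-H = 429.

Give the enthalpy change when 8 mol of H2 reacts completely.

Bonds broken (reactants):
  H-H: 2 × 429 = 858
  N≡N: 1 × 978 = 978
  Σ(broken) = 1836 kJ
Bonds formed (products):
  N-H: 4 × 387 = 1548
  N-N: 1 × 167 = 167
  Σ(formed) = 1715 kJ
ΔH = Σ(broken) − Σ(formed) = 1836 − 1715 = +121 kJ
For 4× the reaction as written: 4 × (+121) = +484 kJ

ΔH = +484 kJ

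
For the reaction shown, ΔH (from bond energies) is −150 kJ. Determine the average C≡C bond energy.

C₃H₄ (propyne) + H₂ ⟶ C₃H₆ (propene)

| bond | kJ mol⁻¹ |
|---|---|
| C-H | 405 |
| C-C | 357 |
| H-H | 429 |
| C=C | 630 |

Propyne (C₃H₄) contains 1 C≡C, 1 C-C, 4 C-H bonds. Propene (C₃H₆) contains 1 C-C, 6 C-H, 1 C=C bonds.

Let D be the C≡C bond energy.
Σ(broken) = 1×D + 1×357 + 4×405 + 1×429 = 2406 + D
Σ(formed) = 1×357 + 6×405 + 1×630 = 3417
ΔH = Σ(broken) − Σ(formed) = (2406 + D) − (3417) = −1011 + D
Setting this equal to −150 kJ gives D = 861 kJ/mol.

D(C≡C) ≈ 861 kJ/mol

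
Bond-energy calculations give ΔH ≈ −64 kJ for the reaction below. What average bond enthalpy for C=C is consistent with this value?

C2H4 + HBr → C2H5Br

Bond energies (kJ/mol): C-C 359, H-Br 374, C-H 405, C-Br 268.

D(C=C) ≈ 594 kJ/mol

Let D be the C=C bond energy.
Σ(broken) = 4×405 + 1×D + 1×374 = 1994 + D
Σ(formed) = 1×268 + 1×359 + 5×405 = 2652
ΔH = Σ(broken) − Σ(formed) = (1994 + D) − (2652) = −658 + D
Setting this equal to −64 kJ gives D = 594 kJ/mol.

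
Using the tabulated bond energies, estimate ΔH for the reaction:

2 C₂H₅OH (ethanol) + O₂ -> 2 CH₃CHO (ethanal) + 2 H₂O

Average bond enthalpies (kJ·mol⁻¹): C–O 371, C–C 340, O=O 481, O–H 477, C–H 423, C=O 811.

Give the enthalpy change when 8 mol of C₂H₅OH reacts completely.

ΔH = −2028 kJ

Bonds broken (reactants):
  C–C: 2 × 340 = 680
  C–H: 10 × 423 = 4230
  C–O: 2 × 371 = 742
  O–H: 2 × 477 = 954
  O=O: 1 × 481 = 481
  Σ(broken) = 7087 kJ
Bonds formed (products):
  C–C: 2 × 340 = 680
  C–H: 8 × 423 = 3384
  C=O: 2 × 811 = 1622
  O–H: 4 × 477 = 1908
  Σ(formed) = 7594 kJ
ΔH = Σ(broken) − Σ(formed) = 7087 − 7594 = −507 kJ
For 4× the reaction as written: 4 × (−507) = −2028 kJ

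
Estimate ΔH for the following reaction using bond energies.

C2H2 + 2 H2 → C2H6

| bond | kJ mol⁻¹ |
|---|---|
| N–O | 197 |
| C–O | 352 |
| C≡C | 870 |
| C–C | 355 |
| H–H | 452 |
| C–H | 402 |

Bonds broken (reactants):
  C≡C: 1 × 870 = 870
  C–H: 2 × 402 = 804
  H–H: 2 × 452 = 904
  Σ(broken) = 2578 kJ
Bonds formed (products):
  C–C: 1 × 355 = 355
  C–H: 6 × 402 = 2412
  Σ(formed) = 2767 kJ
ΔH = Σ(broken) − Σ(formed) = 2578 − 2767 = −189 kJ

ΔH ≈ −189 kJ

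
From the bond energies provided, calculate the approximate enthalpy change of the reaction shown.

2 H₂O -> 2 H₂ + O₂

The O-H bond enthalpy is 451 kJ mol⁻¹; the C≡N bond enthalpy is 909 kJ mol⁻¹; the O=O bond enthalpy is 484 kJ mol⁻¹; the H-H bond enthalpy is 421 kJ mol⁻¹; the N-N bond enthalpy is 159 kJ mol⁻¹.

Bonds broken (reactants):
  O-H: 4 × 451 = 1804
  Σ(broken) = 1804 kJ
Bonds formed (products):
  H-H: 2 × 421 = 842
  O=O: 1 × 484 = 484
  Σ(formed) = 1326 kJ
ΔH = Σ(broken) − Σ(formed) = 1804 − 1326 = +478 kJ

ΔH ≈ +478 kJ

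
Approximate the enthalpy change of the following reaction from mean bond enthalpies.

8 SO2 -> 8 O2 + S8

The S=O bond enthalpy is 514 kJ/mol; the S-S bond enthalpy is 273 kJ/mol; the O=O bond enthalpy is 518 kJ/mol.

ΔH ≈ +1896 kJ

Bonds broken (reactants):
  S=O: 16 × 514 = 8224
  Σ(broken) = 8224 kJ
Bonds formed (products):
  O=O: 8 × 518 = 4144
  S-S: 8 × 273 = 2184
  Σ(formed) = 6328 kJ
ΔH = Σ(broken) − Σ(formed) = 8224 − 6328 = +1896 kJ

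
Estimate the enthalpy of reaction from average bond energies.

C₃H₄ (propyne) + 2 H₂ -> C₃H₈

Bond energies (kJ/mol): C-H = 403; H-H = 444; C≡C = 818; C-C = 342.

Bonds broken (reactants):
  C≡C: 1 × 818 = 818
  C-C: 1 × 342 = 342
  C-H: 4 × 403 = 1612
  H-H: 2 × 444 = 888
  Σ(broken) = 3660 kJ
Bonds formed (products):
  C-C: 2 × 342 = 684
  C-H: 8 × 403 = 3224
  Σ(formed) = 3908 kJ
ΔH = Σ(broken) − Σ(formed) = 3660 − 3908 = −248 kJ

ΔH ≈ −248 kJ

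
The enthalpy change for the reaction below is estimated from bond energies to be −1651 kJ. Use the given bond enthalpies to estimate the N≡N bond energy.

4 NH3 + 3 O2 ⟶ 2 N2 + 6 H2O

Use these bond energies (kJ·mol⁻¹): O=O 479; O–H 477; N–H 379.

Let D be the N≡N bond energy.
Σ(broken) = 12×379 + 3×479 = 5985
Σ(formed) = 2×D + 12×477 = 5724 + 2D
ΔH = Σ(broken) − Σ(formed) = (5985) − (5724 + 2D) = +261 − 2D
Setting this equal to −1651 kJ gives 2D = 1912, so D = 956 kJ/mol.

D(N≡N) ≈ 956 kJ/mol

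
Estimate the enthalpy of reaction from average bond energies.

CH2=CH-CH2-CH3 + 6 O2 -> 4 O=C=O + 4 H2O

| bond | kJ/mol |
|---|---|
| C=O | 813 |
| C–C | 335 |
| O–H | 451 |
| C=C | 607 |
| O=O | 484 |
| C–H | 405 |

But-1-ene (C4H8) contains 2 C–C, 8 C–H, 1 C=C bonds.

ΔH ≈ −2691 kJ

Bonds broken (reactants):
  C–C: 2 × 335 = 670
  C–H: 8 × 405 = 3240
  C=C: 1 × 607 = 607
  O=O: 6 × 484 = 2904
  Σ(broken) = 7421 kJ
Bonds formed (products):
  C=O: 8 × 813 = 6504
  O–H: 8 × 451 = 3608
  Σ(formed) = 10112 kJ
ΔH = Σ(broken) − Σ(formed) = 7421 − 10112 = −2691 kJ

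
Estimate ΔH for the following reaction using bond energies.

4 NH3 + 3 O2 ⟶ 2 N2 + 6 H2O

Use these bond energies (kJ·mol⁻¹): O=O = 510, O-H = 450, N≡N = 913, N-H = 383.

Bonds broken (reactants):
  N-H: 12 × 383 = 4596
  O=O: 3 × 510 = 1530
  Σ(broken) = 6126 kJ
Bonds formed (products):
  N≡N: 2 × 913 = 1826
  O-H: 12 × 450 = 5400
  Σ(formed) = 7226 kJ
ΔH = Σ(broken) − Σ(formed) = 6126 − 7226 = −1100 kJ

ΔH ≈ −1100 kJ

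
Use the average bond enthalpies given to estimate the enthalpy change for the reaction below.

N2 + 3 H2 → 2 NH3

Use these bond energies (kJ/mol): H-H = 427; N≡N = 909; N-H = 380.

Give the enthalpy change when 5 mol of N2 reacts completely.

ΔH = −450 kJ

Bonds broken (reactants):
  H-H: 3 × 427 = 1281
  N≡N: 1 × 909 = 909
  Σ(broken) = 2190 kJ
Bonds formed (products):
  N-H: 6 × 380 = 2280
  Σ(formed) = 2280 kJ
ΔH = Σ(broken) − Σ(formed) = 2190 − 2280 = −90 kJ
For 5× the reaction as written: 5 × (−90) = −450 kJ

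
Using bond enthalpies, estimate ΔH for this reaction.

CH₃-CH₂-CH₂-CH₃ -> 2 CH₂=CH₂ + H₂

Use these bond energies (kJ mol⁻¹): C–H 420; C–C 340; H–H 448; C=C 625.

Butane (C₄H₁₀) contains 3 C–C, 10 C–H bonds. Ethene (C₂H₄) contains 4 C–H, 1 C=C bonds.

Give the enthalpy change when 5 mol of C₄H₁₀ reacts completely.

Bonds broken (reactants):
  C–C: 3 × 340 = 1020
  C–H: 10 × 420 = 4200
  Σ(broken) = 5220 kJ
Bonds formed (products):
  C–H: 8 × 420 = 3360
  C=C: 2 × 625 = 1250
  H–H: 1 × 448 = 448
  Σ(formed) = 5058 kJ
ΔH = Σ(broken) − Σ(formed) = 5220 − 5058 = +162 kJ
For 5× the reaction as written: 5 × (+162) = +810 kJ

ΔH = +810 kJ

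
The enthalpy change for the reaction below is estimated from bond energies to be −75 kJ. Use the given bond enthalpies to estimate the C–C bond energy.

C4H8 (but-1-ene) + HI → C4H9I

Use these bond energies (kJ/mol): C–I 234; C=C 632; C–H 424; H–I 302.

D(C–C) ≈ 351 kJ/mol

Let D be the C–C bond energy.
Σ(broken) = 2×D + 8×424 + 1×632 + 1×302 = 4326 + 2D
Σ(formed) = 3×D + 9×424 + 1×234 = 4050 + 3D
ΔH = Σ(broken) − Σ(formed) = (4326 + 2D) − (4050 + 3D) = +276 − D
Setting this equal to −75 kJ gives D = 351 kJ/mol.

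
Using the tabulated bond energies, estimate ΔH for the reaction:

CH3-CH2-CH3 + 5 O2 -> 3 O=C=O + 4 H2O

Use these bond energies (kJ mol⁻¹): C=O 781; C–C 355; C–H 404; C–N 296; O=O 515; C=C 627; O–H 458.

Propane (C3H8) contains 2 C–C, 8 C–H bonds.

ΔH ≈ −1833 kJ

Bonds broken (reactants):
  C–C: 2 × 355 = 710
  C–H: 8 × 404 = 3232
  O=O: 5 × 515 = 2575
  Σ(broken) = 6517 kJ
Bonds formed (products):
  C=O: 6 × 781 = 4686
  O–H: 8 × 458 = 3664
  Σ(formed) = 8350 kJ
ΔH = Σ(broken) − Σ(formed) = 6517 − 8350 = −1833 kJ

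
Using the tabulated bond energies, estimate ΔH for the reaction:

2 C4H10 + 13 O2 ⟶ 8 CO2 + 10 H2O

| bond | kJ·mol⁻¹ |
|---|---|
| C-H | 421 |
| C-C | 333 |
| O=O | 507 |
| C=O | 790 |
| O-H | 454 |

Bonds broken (reactants):
  C-C: 6 × 333 = 1998
  C-H: 20 × 421 = 8420
  O=O: 13 × 507 = 6591
  Σ(broken) = 17009 kJ
Bonds formed (products):
  C=O: 16 × 790 = 12640
  O-H: 20 × 454 = 9080
  Σ(formed) = 21720 kJ
ΔH = Σ(broken) − Σ(formed) = 17009 − 21720 = −4711 kJ

ΔH ≈ −4711 kJ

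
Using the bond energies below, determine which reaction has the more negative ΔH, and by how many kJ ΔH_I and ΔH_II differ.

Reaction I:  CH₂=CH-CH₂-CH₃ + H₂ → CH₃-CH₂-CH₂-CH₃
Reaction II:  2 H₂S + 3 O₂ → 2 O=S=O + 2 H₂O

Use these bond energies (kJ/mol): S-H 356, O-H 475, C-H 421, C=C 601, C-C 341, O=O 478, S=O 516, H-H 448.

Reaction II, by 972 kJ

Reaction I:
  Bonds broken (reactants):
    C-C: 2 × 341 = 682
    C-H: 8 × 421 = 3368
    C=C: 1 × 601 = 601
    H-H: 1 × 448 = 448
    Σ(broken) = 5099 kJ
  Bonds formed (products):
    C-C: 3 × 341 = 1023
    C-H: 10 × 421 = 4210
    Σ(formed) = 5233 kJ
  ΔH_I = 5099 − 5233 = −134 kJ
Reaction II:
  Bonds broken (reactants):
    O=O: 3 × 478 = 1434
    S-H: 4 × 356 = 1424
    Σ(broken) = 2858 kJ
  Bonds formed (products):
    O-H: 4 × 475 = 1900
    S=O: 4 × 516 = 2064
    Σ(formed) = 3964 kJ
  ΔH_II = 2858 − 3964 = −1106 kJ
ΔH_I − ΔH_II = +972 kJ, so reaction II has the more negative ΔH; |ΔH_I − ΔH_II| = 972 kJ.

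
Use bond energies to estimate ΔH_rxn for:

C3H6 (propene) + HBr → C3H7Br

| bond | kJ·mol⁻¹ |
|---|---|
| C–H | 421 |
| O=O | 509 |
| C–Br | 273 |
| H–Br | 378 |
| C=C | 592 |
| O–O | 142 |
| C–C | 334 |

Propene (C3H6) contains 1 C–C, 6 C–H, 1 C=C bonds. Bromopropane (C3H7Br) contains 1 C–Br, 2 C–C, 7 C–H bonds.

ΔH ≈ −58 kJ

Bonds broken (reactants):
  C–C: 1 × 334 = 334
  C–H: 6 × 421 = 2526
  C=C: 1 × 592 = 592
  H–Br: 1 × 378 = 378
  Σ(broken) = 3830 kJ
Bonds formed (products):
  C–Br: 1 × 273 = 273
  C–C: 2 × 334 = 668
  C–H: 7 × 421 = 2947
  Σ(formed) = 3888 kJ
ΔH = Σ(broken) − Σ(formed) = 3830 − 3888 = −58 kJ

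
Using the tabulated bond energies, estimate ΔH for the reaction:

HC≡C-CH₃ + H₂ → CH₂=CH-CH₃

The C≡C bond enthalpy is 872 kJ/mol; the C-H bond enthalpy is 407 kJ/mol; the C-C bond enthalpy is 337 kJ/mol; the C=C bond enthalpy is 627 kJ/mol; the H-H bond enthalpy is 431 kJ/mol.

Bonds broken (reactants):
  C≡C: 1 × 872 = 872
  C-C: 1 × 337 = 337
  C-H: 4 × 407 = 1628
  H-H: 1 × 431 = 431
  Σ(broken) = 3268 kJ
Bonds formed (products):
  C-C: 1 × 337 = 337
  C-H: 6 × 407 = 2442
  C=C: 1 × 627 = 627
  Σ(formed) = 3406 kJ
ΔH = Σ(broken) − Σ(formed) = 3268 − 3406 = −138 kJ

ΔH ≈ −138 kJ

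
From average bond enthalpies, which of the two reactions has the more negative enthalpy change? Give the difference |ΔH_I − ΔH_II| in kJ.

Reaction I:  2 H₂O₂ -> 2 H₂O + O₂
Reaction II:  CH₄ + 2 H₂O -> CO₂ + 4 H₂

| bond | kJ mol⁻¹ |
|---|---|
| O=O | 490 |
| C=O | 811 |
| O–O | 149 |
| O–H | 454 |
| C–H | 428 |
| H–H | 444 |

Reaction I, by 322 kJ

Reaction I:
  Bonds broken (reactants):
    O–H: 4 × 454 = 1816
    O–O: 2 × 149 = 298
    Σ(broken) = 2114 kJ
  Bonds formed (products):
    O–H: 4 × 454 = 1816
    O=O: 1 × 490 = 490
    Σ(formed) = 2306 kJ
  ΔH_I = 2114 − 2306 = −192 kJ
Reaction II:
  Bonds broken (reactants):
    C–H: 4 × 428 = 1712
    O–H: 4 × 454 = 1816
    Σ(broken) = 3528 kJ
  Bonds formed (products):
    C=O: 2 × 811 = 1622
    H–H: 4 × 444 = 1776
    Σ(formed) = 3398 kJ
  ΔH_II = 3528 − 3398 = +130 kJ
ΔH_I − ΔH_II = −322 kJ, so reaction I has the more negative ΔH; |ΔH_I − ΔH_II| = 322 kJ.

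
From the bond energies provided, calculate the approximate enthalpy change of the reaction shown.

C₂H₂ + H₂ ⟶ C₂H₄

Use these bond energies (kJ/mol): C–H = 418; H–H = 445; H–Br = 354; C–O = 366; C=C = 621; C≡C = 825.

ΔH ≈ −187 kJ

Bonds broken (reactants):
  C≡C: 1 × 825 = 825
  C–H: 2 × 418 = 836
  H–H: 1 × 445 = 445
  Σ(broken) = 2106 kJ
Bonds formed (products):
  C–H: 4 × 418 = 1672
  C=C: 1 × 621 = 621
  Σ(formed) = 2293 kJ
ΔH = Σ(broken) − Σ(formed) = 2106 − 2293 = −187 kJ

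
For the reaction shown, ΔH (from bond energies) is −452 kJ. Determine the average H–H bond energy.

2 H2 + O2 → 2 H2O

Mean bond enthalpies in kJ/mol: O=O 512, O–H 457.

D(H–H) ≈ 432 kJ/mol

Let D be the H–H bond energy.
Σ(broken) = 2×D + 1×512 = 512 + 2D
Σ(formed) = 4×457 = 1828
ΔH = Σ(broken) − Σ(formed) = (512 + 2D) − (1828) = −1316 + 2D
Setting this equal to −452 kJ gives 2D = 864, so D = 432 kJ/mol.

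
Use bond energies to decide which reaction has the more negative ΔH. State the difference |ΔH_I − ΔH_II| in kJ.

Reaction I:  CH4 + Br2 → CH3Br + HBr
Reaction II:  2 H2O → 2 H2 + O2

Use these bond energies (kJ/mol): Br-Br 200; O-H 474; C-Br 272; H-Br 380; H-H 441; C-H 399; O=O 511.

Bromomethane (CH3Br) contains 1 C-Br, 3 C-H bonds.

Reaction I, by 556 kJ

Reaction I:
  Bonds broken (reactants):
    Br-Br: 1 × 200 = 200
    C-H: 4 × 399 = 1596
    Σ(broken) = 1796 kJ
  Bonds formed (products):
    C-Br: 1 × 272 = 272
    C-H: 3 × 399 = 1197
    H-Br: 1 × 380 = 380
    Σ(formed) = 1849 kJ
  ΔH_I = 1796 − 1849 = −53 kJ
Reaction II:
  Bonds broken (reactants):
    O-H: 4 × 474 = 1896
    Σ(broken) = 1896 kJ
  Bonds formed (products):
    H-H: 2 × 441 = 882
    O=O: 1 × 511 = 511
    Σ(formed) = 1393 kJ
  ΔH_II = 1896 − 1393 = +503 kJ
ΔH_I − ΔH_II = −556 kJ, so reaction I has the more negative ΔH; |ΔH_I − ΔH_II| = 556 kJ.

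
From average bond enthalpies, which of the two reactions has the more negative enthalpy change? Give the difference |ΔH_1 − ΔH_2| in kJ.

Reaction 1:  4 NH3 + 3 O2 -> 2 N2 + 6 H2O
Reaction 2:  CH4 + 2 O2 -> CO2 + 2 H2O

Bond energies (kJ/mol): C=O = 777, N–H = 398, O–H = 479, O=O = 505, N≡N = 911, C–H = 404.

Reaction 1:
  Bonds broken (reactants):
    N–H: 12 × 398 = 4776
    O=O: 3 × 505 = 1515
    Σ(broken) = 6291 kJ
  Bonds formed (products):
    N≡N: 2 × 911 = 1822
    O–H: 12 × 479 = 5748
    Σ(formed) = 7570 kJ
  ΔH_1 = 6291 − 7570 = −1279 kJ
Reaction 2:
  Bonds broken (reactants):
    C–H: 4 × 404 = 1616
    O=O: 2 × 505 = 1010
    Σ(broken) = 2626 kJ
  Bonds formed (products):
    C=O: 2 × 777 = 1554
    O–H: 4 × 479 = 1916
    Σ(formed) = 3470 kJ
  ΔH_2 = 2626 − 3470 = −844 kJ
ΔH_1 − ΔH_2 = −435 kJ, so reaction 1 has the more negative ΔH; |ΔH_1 − ΔH_2| = 435 kJ.

Reaction 1, by 435 kJ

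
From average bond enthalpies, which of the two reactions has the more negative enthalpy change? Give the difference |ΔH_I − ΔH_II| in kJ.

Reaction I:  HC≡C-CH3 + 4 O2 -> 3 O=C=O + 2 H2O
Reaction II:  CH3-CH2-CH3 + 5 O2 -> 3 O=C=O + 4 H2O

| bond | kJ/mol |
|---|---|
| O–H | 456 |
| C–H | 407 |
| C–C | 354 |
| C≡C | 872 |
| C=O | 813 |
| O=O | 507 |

Reaction I:
  Bonds broken (reactants):
    C≡C: 1 × 872 = 872
    C–C: 1 × 354 = 354
    C–H: 4 × 407 = 1628
    O=O: 4 × 507 = 2028
    Σ(broken) = 4882 kJ
  Bonds formed (products):
    C=O: 6 × 813 = 4878
    O–H: 4 × 456 = 1824
    Σ(formed) = 6702 kJ
  ΔH_I = 4882 − 6702 = −1820 kJ
Reaction II:
  Bonds broken (reactants):
    C–C: 2 × 354 = 708
    C–H: 8 × 407 = 3256
    O=O: 5 × 507 = 2535
    Σ(broken) = 6499 kJ
  Bonds formed (products):
    C=O: 6 × 813 = 4878
    O–H: 8 × 456 = 3648
    Σ(formed) = 8526 kJ
  ΔH_II = 6499 − 8526 = −2027 kJ
ΔH_I − ΔH_II = +207 kJ, so reaction II has the more negative ΔH; |ΔH_I − ΔH_II| = 207 kJ.

Reaction II, by 207 kJ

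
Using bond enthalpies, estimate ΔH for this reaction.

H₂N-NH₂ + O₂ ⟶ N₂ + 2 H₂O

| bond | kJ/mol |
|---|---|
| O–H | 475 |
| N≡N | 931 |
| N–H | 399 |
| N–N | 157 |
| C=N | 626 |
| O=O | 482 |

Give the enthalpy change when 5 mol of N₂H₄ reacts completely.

Bonds broken (reactants):
  N–H: 4 × 399 = 1596
  N–N: 1 × 157 = 157
  O=O: 1 × 482 = 482
  Σ(broken) = 2235 kJ
Bonds formed (products):
  N≡N: 1 × 931 = 931
  O–H: 4 × 475 = 1900
  Σ(formed) = 2831 kJ
ΔH = Σ(broken) − Σ(formed) = 2235 − 2831 = −596 kJ
For 5× the reaction as written: 5 × (−596) = −2980 kJ

ΔH = −2980 kJ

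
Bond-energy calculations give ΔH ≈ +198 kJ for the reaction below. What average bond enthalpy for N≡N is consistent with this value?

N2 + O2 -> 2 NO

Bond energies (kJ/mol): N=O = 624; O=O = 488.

Let D be the N≡N bond energy.
Σ(broken) = 1×D + 1×488 = 488 + D
Σ(formed) = 2×624 = 1248
ΔH = Σ(broken) − Σ(formed) = (488 + D) − (1248) = −760 + D
Setting this equal to +198 kJ gives D = 958 kJ/mol.

D(N≡N) ≈ 958 kJ/mol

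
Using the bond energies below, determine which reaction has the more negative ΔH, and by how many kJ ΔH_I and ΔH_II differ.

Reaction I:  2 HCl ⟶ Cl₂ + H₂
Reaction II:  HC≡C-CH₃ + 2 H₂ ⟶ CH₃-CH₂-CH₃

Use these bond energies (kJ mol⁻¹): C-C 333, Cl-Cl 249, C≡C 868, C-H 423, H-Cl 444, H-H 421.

Reaction I:
  Bonds broken (reactants):
    H-Cl: 2 × 444 = 888
    Σ(broken) = 888 kJ
  Bonds formed (products):
    Cl-Cl: 1 × 249 = 249
    H-H: 1 × 421 = 421
    Σ(formed) = 670 kJ
  ΔH_I = 888 − 670 = +218 kJ
Reaction II:
  Bonds broken (reactants):
    C≡C: 1 × 868 = 868
    C-C: 1 × 333 = 333
    C-H: 4 × 423 = 1692
    H-H: 2 × 421 = 842
    Σ(broken) = 3735 kJ
  Bonds formed (products):
    C-C: 2 × 333 = 666
    C-H: 8 × 423 = 3384
    Σ(formed) = 4050 kJ
  ΔH_II = 3735 − 4050 = −315 kJ
ΔH_I − ΔH_II = +533 kJ, so reaction II has the more negative ΔH; |ΔH_I − ΔH_II| = 533 kJ.

Reaction II, by 533 kJ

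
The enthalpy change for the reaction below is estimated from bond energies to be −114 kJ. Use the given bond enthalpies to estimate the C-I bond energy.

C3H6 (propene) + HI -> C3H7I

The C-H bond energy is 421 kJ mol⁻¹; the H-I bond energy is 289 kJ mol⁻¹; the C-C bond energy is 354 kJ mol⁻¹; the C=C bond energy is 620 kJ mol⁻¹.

Let D be the C-I bond energy.
Σ(broken) = 1×354 + 6×421 + 1×620 + 1×289 = 3789
Σ(formed) = 2×354 + 7×421 + 1×D = 3655 + D
ΔH = Σ(broken) − Σ(formed) = (3789) − (3655 + D) = +134 − D
Setting this equal to −114 kJ gives D = 248 kJ/mol.

D(C-I) ≈ 248 kJ/mol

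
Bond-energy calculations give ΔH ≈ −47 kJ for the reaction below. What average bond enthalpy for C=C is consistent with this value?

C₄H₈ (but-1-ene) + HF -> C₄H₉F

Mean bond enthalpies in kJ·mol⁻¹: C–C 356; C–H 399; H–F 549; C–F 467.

D(C=C) ≈ 626 kJ/mol

Let D be the C=C bond energy.
Σ(broken) = 2×356 + 8×399 + 1×D + 1×549 = 4453 + D
Σ(formed) = 3×356 + 1×467 + 9×399 = 5126
ΔH = Σ(broken) − Σ(formed) = (4453 + D) − (5126) = −673 + D
Setting this equal to −47 kJ gives D = 626 kJ/mol.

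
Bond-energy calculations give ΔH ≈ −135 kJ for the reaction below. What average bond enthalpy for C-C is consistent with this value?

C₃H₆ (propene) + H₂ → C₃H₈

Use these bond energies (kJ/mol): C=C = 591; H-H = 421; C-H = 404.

D(C-C) ≈ 339 kJ/mol

Let D be the C-C bond energy.
Σ(broken) = 1×D + 6×404 + 1×591 + 1×421 = 3436 + D
Σ(formed) = 2×D + 8×404 = 3232 + 2D
ΔH = Σ(broken) − Σ(formed) = (3436 + D) − (3232 + 2D) = +204 − D
Setting this equal to −135 kJ gives D = 339 kJ/mol.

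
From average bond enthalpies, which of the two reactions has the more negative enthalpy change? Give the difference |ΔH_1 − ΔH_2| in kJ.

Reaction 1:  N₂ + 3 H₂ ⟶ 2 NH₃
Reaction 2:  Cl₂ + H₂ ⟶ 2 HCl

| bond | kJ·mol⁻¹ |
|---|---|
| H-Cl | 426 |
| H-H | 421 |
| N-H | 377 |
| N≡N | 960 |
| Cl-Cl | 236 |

Reaction 1:
  Bonds broken (reactants):
    H-H: 3 × 421 = 1263
    N≡N: 1 × 960 = 960
    Σ(broken) = 2223 kJ
  Bonds formed (products):
    N-H: 6 × 377 = 2262
    Σ(formed) = 2262 kJ
  ΔH_1 = 2223 − 2262 = −39 kJ
Reaction 2:
  Bonds broken (reactants):
    Cl-Cl: 1 × 236 = 236
    H-H: 1 × 421 = 421
    Σ(broken) = 657 kJ
  Bonds formed (products):
    H-Cl: 2 × 426 = 852
    Σ(formed) = 852 kJ
  ΔH_2 = 657 − 852 = −195 kJ
ΔH_1 − ΔH_2 = +156 kJ, so reaction 2 has the more negative ΔH; |ΔH_1 − ΔH_2| = 156 kJ.

Reaction 2, by 156 kJ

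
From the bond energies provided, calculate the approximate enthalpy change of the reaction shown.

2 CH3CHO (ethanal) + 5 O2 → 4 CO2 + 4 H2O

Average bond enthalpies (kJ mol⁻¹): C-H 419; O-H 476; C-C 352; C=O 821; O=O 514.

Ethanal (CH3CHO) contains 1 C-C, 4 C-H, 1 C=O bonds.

ΔH ≈ −2108 kJ

Bonds broken (reactants):
  C-C: 2 × 352 = 704
  C-H: 8 × 419 = 3352
  C=O: 2 × 821 = 1642
  O=O: 5 × 514 = 2570
  Σ(broken) = 8268 kJ
Bonds formed (products):
  C=O: 8 × 821 = 6568
  O-H: 8 × 476 = 3808
  Σ(formed) = 10376 kJ
ΔH = Σ(broken) − Σ(formed) = 8268 − 10376 = −2108 kJ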